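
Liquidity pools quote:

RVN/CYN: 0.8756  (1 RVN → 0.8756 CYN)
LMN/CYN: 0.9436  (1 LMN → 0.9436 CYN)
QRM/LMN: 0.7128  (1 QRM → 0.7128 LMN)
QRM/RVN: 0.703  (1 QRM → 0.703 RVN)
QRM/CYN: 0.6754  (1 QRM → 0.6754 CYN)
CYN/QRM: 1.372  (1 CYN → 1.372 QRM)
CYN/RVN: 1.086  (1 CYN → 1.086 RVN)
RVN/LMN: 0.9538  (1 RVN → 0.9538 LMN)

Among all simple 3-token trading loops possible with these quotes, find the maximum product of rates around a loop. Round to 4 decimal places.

0.9774

RVN→LMN→CYN→RVN: 0.9538 × 0.9436 × 1.086 = 0.97741
QRM→LMN→CYN→QRM: 0.7128 × 0.9436 × 1.372 = 0.92280
RVN→CYN→QRM→RVN: 0.8756 × 1.372 × 0.703 = 0.84453
Maximum is RVN→LMN→CYN→RVN at 0.9774; no arbitrage — every cycle loses value.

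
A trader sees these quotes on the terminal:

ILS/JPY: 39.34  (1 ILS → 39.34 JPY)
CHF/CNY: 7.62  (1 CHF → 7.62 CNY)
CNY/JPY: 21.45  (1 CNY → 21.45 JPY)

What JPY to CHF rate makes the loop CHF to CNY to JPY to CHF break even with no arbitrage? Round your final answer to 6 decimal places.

0.006118

Known legs of the cycle: 7.62 × 21.45 = 163.449
For no arbitrage the full-cycle product must be 1, so the missing rate is 1 / 163.449 ≈ 0.00611812.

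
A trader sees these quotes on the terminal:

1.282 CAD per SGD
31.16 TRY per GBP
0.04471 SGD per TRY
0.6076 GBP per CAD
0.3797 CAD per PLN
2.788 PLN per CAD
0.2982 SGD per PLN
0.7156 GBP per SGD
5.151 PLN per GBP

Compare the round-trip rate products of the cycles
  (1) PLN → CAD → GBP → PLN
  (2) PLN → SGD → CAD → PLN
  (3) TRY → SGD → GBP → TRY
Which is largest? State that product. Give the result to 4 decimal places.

(1) 0.3797 × 0.6076 × 5.151 = 1.18837
(2) 0.2982 × 1.282 × 2.788 = 1.06583
(3) 0.04471 × 0.7156 × 31.16 = 0.99695
Highest is cycle (1) at 1.1884 (>1, arbitrage).

1.1884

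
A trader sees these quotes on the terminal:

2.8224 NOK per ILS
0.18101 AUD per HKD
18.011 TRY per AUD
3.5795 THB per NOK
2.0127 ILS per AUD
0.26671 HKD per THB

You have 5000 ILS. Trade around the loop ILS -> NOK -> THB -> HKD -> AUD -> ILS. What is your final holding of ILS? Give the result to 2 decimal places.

4908.31

5000 ILS × 2.8224 = 14112 NOK
14112 NOK × 3.5795 = 50513.904 THB
50513.904 THB × 0.26671 = 13472.56333584 HKD
13472.56333584 HKD × 0.18101 = 2438.6686894203984 AUD
2438.6686894203984 AUD × 2.0127 = 4908.30847119643585968 ILS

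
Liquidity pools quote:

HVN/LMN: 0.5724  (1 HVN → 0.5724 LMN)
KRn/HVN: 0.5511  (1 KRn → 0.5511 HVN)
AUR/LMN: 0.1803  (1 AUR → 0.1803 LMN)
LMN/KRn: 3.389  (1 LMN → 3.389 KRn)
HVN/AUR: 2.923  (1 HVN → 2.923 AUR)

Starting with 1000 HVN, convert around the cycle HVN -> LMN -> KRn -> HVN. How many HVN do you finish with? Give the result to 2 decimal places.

1069.06

1000 HVN × 0.5724 = 572.4 LMN
572.4 LMN × 3.389 = 1939.8636 KRn
1939.8636 KRn × 0.5511 = 1069.05882996 HVN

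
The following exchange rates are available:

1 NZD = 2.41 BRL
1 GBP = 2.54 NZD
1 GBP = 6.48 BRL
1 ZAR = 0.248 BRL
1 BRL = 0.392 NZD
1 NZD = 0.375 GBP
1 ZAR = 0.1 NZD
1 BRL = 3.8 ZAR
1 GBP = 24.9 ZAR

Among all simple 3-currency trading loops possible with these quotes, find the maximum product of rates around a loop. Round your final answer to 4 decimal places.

0.9526

BRL→NZD→GBP→BRL: 0.392 × 0.375 × 6.48 = 0.95256
NZD→GBP→ZAR→NZD: 0.375 × 24.9 × 0.1 = 0.93375
BRL→ZAR→NZD→BRL: 3.8 × 0.1 × 2.41 = 0.91580
Maximum is BRL→NZD→GBP→BRL at 0.9526; no arbitrage — every cycle loses value.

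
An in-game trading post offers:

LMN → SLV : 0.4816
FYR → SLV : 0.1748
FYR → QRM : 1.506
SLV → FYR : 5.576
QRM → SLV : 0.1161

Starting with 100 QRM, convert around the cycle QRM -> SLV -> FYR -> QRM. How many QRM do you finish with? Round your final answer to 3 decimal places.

97.494

100 QRM × 0.1161 = 11.61 SLV
11.61 SLV × 5.576 = 64.73736 FYR
64.73736 FYR × 1.506 = 97.49446416 QRM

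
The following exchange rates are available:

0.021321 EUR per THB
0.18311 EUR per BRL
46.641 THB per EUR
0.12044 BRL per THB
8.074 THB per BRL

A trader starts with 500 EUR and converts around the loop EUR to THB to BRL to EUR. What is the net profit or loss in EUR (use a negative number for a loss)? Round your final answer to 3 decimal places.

14.305

500 EUR × 46.641 = 23320.5 THB
23320.5 THB × 0.12044 = 2808.72102 BRL
2808.72102 BRL × 0.18311 = 514.3049059722 EUR
Net change: 514.3049059722 − 500 = 14.3049059722 EUR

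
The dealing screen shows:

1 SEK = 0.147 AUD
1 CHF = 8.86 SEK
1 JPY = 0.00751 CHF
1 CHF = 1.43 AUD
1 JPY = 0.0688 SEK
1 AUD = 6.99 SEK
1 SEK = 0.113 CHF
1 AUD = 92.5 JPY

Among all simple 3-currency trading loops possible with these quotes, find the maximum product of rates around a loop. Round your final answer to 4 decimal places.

1.1295

CHF→AUD→SEK→CHF: 1.43 × 6.99 × 0.113 = 1.12951
CHF→AUD→JPY→CHF: 1.43 × 92.5 × 0.00751 = 0.99339
JPY→SEK→AUD→JPY: 0.0688 × 0.147 × 92.5 = 0.93551
Maximum is CHF→AUD→SEK→CHF at 1.1295; arbitrage exists.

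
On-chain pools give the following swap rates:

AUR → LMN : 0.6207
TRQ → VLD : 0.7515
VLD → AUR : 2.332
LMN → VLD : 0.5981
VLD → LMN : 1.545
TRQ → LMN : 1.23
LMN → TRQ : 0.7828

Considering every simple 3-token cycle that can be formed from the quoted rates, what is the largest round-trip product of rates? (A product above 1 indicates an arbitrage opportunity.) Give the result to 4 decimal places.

TRQ→VLD→LMN→TRQ: 0.7515 × 1.545 × 0.7828 = 0.90888
AUR→LMN→VLD→AUR: 0.6207 × 0.5981 × 2.332 = 0.86573
Maximum is TRQ→VLD→LMN→TRQ at 0.9089; no arbitrage — every cycle loses value.

0.9089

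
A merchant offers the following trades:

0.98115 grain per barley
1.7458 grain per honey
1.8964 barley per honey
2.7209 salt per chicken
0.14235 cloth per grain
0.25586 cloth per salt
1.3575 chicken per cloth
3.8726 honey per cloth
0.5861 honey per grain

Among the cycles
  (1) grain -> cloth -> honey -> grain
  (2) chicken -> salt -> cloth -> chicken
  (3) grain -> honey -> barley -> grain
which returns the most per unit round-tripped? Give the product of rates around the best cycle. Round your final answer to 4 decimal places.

(1) 0.14235 × 3.8726 × 1.7458 = 0.96240
(2) 2.7209 × 0.25586 × 1.3575 = 0.94505
(3) 0.5861 × 1.8964 × 0.98115 = 1.09053
Highest is cycle (3) at 1.0905 (>1, arbitrage).

1.0905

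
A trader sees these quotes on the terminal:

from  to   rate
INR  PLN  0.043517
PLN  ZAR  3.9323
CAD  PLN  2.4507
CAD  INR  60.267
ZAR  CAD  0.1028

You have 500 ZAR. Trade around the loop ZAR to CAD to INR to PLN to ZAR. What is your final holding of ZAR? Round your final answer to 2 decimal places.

500 ZAR × 0.1028 = 51.4 CAD
51.4 CAD × 60.267 = 3097.7238 INR
3097.7238 INR × 0.043517 = 134.8036466046 PLN
134.8036466046 PLN × 3.9323 = 530.08837954326858 ZAR

530.09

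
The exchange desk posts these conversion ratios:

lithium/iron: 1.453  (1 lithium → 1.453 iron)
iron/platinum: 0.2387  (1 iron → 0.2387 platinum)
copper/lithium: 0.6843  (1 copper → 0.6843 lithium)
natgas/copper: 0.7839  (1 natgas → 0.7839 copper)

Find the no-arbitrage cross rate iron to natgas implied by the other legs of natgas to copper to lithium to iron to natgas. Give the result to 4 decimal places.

1.2830

Known legs of the cycle: 0.7839 × 0.6843 × 1.453 = 0.77942228481
For no arbitrage the full-cycle product must be 1, so the missing rate is 1 / 0.77942228481 ≈ 1.283002.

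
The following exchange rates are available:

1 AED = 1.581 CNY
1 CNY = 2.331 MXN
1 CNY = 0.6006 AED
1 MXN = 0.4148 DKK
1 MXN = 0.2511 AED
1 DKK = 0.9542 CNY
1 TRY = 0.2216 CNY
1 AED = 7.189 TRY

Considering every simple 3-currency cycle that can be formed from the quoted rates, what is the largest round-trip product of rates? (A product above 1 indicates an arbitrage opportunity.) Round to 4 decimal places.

AED→TRY→CNY→AED: 7.189 × 0.2216 × 0.6006 = 0.95681
AED→CNY→MXN→AED: 1.581 × 2.331 × 0.2511 = 0.92538
MXN→DKK→CNY→MXN: 0.4148 × 0.9542 × 2.331 = 0.92261
Maximum is AED→TRY→CNY→AED at 0.9568; no arbitrage — every cycle loses value.

0.9568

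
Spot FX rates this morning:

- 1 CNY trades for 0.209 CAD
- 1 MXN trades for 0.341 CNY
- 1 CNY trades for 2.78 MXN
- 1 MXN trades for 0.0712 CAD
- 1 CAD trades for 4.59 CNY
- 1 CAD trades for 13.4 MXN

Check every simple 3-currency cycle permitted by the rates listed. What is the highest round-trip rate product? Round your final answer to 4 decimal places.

0.9550

CNY→CAD→MXN→CNY: 0.209 × 13.4 × 0.341 = 0.95500
CNY→MXN→CAD→CNY: 2.78 × 0.0712 × 4.59 = 0.90853
Maximum is CNY→CAD→MXN→CNY at 0.9550; no arbitrage — every cycle loses value.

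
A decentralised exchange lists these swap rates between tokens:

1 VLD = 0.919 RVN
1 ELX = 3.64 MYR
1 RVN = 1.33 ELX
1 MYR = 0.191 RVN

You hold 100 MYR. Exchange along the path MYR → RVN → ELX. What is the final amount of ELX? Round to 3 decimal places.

100 MYR × 0.191 = 19.1 RVN
19.1 RVN × 1.33 = 25.403 ELX

25.403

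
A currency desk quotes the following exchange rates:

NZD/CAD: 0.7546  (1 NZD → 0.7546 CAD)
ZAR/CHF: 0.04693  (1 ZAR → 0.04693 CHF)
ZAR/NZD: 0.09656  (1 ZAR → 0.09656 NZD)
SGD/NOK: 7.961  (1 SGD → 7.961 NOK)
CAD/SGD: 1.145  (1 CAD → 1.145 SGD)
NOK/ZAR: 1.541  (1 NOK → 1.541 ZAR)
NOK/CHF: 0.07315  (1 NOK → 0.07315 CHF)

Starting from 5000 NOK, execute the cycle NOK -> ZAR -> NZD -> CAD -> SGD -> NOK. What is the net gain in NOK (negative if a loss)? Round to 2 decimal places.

5000 NOK × 1.541 = 7705 ZAR
7705 ZAR × 0.09656 = 743.9948 NZD
743.9948 NZD × 0.7546 = 561.41847608 CAD
561.41847608 CAD × 1.145 = 642.8241551116 SGD
642.8241551116 SGD × 7.961 = 5117.5230988434476 NOK
Net change: 5117.5230988434476 − 5000 = 117.5230988434476 NOK

117.52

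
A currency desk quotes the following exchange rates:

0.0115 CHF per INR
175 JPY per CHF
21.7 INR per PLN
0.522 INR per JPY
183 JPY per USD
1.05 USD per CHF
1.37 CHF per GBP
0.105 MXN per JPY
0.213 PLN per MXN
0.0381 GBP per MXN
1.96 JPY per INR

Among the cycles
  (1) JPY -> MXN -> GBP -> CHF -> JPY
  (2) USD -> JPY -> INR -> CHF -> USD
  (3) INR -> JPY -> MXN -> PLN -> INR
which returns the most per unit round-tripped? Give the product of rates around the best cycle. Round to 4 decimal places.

1.1535

(1) 0.105 × 0.0381 × 1.37 × 175 = 0.95912
(2) 183 × 0.522 × 0.0115 × 1.05 = 1.15348
(3) 1.96 × 0.105 × 0.213 × 21.7 = 0.95123
Highest is cycle (2) at 1.1535 (>1, arbitrage).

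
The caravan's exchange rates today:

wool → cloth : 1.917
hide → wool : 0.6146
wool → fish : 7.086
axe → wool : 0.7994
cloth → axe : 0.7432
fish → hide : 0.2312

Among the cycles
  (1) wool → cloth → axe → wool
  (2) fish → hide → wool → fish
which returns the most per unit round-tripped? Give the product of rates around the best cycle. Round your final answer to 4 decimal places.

(1) 1.917 × 0.7432 × 0.7994 = 1.13892
(2) 0.2312 × 0.6146 × 7.086 = 1.00689
Highest is cycle (1) at 1.1389 (>1, arbitrage).

1.1389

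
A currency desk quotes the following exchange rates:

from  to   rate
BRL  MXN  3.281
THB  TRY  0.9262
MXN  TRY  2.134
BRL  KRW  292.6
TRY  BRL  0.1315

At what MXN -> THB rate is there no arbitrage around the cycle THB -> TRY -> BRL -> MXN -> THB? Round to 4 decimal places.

Known legs of the cycle: 0.9262 × 0.1315 × 3.281 = 0.3996103793
For no arbitrage the full-cycle product must be 1, so the missing rate is 1 / 0.3996103793 ≈ 2.502438.

2.5024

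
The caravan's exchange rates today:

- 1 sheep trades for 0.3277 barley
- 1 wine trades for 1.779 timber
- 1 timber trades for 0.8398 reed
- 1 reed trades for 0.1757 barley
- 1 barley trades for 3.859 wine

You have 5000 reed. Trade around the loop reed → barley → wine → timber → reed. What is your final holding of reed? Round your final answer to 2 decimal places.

5064.87

5000 reed × 0.1757 = 878.5 barley
878.5 barley × 3.859 = 3390.1315 wine
3390.1315 wine × 1.779 = 6031.0439385 timber
6031.0439385 timber × 0.8398 = 5064.8706995523 reed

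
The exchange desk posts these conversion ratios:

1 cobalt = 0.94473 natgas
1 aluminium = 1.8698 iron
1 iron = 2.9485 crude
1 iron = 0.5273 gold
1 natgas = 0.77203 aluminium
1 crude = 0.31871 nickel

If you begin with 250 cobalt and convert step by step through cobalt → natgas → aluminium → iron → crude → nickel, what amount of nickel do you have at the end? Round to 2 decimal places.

250 cobalt × 0.94473 = 236.1825 natgas
236.1825 natgas × 0.77203 = 182.339975475 aluminium
182.339975475 aluminium × 1.8698 = 340.939286143155 iron
340.939286143155 iron × 2.9485 = 1005.2594851930925175 crude
1005.2594851930925175 crude × 0.31871 = 320.386250525890516252425 nickel

320.39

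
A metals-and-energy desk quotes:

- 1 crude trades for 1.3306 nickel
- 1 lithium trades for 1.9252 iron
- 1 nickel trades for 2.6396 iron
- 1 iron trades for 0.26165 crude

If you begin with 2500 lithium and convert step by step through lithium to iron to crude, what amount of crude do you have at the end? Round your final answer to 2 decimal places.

1259.32

2500 lithium × 1.9252 = 4813 iron
4813 iron × 0.26165 = 1259.32145 crude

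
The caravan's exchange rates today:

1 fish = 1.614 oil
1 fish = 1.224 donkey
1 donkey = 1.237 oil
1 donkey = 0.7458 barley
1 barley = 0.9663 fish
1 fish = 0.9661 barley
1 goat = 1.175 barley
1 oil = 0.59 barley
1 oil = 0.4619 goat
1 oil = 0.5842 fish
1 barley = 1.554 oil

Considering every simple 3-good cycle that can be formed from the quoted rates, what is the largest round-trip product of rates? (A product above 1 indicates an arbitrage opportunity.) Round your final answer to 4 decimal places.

barley→fish→oil→barley: 0.9663 × 1.614 × 0.59 = 0.92017
donkey→oil→fish→donkey: 1.237 × 0.5842 × 1.224 = 0.88453
barley→fish→donkey→barley: 0.9663 × 1.224 × 0.7458 = 0.88210
barley→oil→fish→barley: 1.554 × 0.5842 × 0.9661 = 0.87707
barley→oil→goat→barley: 1.554 × 0.4619 × 1.175 = 0.84341
Maximum is barley→fish→oil→barley at 0.9202; no arbitrage — every cycle loses value.

0.9202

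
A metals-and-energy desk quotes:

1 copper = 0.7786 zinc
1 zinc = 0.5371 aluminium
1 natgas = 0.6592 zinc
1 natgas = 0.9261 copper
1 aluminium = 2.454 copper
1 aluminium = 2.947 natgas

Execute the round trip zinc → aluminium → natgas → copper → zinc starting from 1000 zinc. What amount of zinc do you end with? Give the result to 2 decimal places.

1000 zinc × 0.5371 = 537.1 aluminium
537.1 aluminium × 2.947 = 1582.8337 natgas
1582.8337 natgas × 0.9261 = 1465.86228957 copper
1465.86228957 copper × 0.7786 = 1141.320378659202 zinc

1141.32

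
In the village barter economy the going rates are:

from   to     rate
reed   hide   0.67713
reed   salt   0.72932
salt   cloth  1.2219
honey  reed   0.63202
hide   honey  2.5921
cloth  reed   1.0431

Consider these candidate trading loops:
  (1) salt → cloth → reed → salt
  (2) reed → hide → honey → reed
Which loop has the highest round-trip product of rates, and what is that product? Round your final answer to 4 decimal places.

(1) 1.2219 × 1.0431 × 0.72932 = 0.92956
(2) 0.67713 × 2.5921 × 0.63202 = 1.10931
Highest is cycle (2) at 1.1093 (>1, arbitrage).

1.1093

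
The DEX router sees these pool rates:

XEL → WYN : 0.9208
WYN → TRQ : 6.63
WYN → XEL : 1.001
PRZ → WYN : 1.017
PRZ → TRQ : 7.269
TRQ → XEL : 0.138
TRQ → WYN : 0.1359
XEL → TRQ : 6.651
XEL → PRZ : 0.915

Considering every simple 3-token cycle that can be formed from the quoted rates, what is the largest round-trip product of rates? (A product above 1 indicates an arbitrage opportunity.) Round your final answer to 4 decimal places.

0.9315

PRZ→WYN→XEL→PRZ: 1.017 × 1.001 × 0.915 = 0.93149
PRZ→TRQ→XEL→PRZ: 7.269 × 0.138 × 0.915 = 0.91786
WYN→XEL→TRQ→WYN: 1.001 × 6.651 × 0.1359 = 0.90477
WYN→TRQ→XEL→WYN: 6.63 × 0.138 × 0.9208 = 0.84248
Maximum is PRZ→WYN→XEL→PRZ at 0.9315; no arbitrage — every cycle loses value.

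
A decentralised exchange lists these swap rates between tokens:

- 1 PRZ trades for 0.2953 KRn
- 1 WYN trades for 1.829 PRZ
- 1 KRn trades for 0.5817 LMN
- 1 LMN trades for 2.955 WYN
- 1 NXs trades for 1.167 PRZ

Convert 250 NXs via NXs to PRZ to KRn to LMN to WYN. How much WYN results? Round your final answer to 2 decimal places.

148.09

250 NXs × 1.167 = 291.75 PRZ
291.75 PRZ × 0.2953 = 86.153775 KRn
86.153775 KRn × 0.5817 = 50.1156509175 LMN
50.1156509175 LMN × 2.955 = 148.0917484612125 WYN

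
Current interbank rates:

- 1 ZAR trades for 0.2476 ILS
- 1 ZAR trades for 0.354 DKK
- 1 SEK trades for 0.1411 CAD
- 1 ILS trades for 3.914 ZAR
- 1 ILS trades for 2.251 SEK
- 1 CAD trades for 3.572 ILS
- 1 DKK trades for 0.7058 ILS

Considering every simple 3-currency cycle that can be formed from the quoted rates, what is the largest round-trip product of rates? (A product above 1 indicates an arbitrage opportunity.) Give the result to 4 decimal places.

ILS→SEK→CAD→ILS: 2.251 × 0.1411 × 3.572 = 1.13452
DKK→ILS→ZAR→DKK: 0.7058 × 3.914 × 0.354 = 0.97793
Maximum is ILS→SEK→CAD→ILS at 1.1345; arbitrage exists.

1.1345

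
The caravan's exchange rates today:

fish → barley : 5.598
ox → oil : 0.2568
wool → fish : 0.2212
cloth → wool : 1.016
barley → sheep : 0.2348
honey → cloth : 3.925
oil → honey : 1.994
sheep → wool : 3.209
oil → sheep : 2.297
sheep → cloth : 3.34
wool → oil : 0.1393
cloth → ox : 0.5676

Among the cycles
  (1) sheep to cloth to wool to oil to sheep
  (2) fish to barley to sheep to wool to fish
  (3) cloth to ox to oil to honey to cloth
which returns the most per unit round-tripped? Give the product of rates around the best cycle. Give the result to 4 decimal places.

1.1408

(1) 3.34 × 1.016 × 0.1393 × 2.297 = 1.08581
(2) 5.598 × 0.2348 × 3.209 × 0.2212 = 0.93301
(3) 0.5676 × 0.2568 × 1.994 × 3.925 = 1.14078
Highest is cycle (3) at 1.1408 (>1, arbitrage).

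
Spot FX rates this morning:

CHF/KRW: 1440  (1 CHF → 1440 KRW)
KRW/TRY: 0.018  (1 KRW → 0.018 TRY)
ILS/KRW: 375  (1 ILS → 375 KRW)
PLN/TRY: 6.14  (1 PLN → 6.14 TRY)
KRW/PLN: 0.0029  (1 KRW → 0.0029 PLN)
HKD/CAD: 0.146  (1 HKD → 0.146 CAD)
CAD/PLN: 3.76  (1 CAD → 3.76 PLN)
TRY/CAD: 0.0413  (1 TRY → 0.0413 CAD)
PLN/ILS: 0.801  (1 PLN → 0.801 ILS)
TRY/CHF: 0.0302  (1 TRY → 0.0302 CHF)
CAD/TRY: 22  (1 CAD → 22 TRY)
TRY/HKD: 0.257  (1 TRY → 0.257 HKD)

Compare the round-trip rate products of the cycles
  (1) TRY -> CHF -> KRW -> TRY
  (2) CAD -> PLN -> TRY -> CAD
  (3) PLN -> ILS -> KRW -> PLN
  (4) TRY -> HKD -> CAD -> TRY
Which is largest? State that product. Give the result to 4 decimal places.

0.9535

(1) 0.0302 × 1440 × 0.018 = 0.78278
(2) 3.76 × 6.14 × 0.0413 = 0.95347
(3) 0.801 × 375 × 0.0029 = 0.87109
(4) 0.257 × 0.146 × 22 = 0.82548
Highest is cycle (2) at 0.9535 (≤1, no arbitrage).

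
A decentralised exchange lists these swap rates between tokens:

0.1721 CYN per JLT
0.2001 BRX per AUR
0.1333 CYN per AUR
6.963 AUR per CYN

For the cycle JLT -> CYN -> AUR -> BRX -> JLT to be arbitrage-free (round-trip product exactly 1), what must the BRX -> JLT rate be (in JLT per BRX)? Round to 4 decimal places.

4.1704

Known legs of the cycle: 0.1721 × 6.963 × 0.2001 = 0.23978629323
For no arbitrage the full-cycle product must be 1, so the missing rate is 1 / 0.23978629323 ≈ 4.170380.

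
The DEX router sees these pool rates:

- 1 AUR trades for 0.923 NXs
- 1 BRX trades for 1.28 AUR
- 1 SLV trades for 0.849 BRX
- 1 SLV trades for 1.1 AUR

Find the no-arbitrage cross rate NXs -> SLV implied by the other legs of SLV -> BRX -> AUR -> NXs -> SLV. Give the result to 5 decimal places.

0.99697

Known legs of the cycle: 0.849 × 1.28 × 0.923 = 1.00304256
For no arbitrage the full-cycle product must be 1, so the missing rate is 1 / 1.00304256 ≈ 0.9969667.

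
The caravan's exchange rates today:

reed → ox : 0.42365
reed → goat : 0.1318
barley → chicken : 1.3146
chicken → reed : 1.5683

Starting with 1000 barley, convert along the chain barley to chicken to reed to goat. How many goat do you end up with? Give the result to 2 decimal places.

1000 barley × 1.3146 = 1314.6 chicken
1314.6 chicken × 1.5683 = 2061.68718 reed
2061.68718 reed × 0.1318 = 271.730370324 goat

271.73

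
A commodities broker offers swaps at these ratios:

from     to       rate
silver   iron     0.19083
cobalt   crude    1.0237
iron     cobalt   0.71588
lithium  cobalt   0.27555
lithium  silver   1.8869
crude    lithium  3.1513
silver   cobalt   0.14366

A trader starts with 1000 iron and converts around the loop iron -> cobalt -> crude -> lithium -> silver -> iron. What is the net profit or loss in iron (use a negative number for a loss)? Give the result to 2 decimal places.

-168.43

1000 iron × 0.71588 = 715.88 cobalt
715.88 cobalt × 1.0237 = 732.846356 crude
732.846356 crude × 3.1513 = 2309.4187216628 lithium
2309.4187216628 lithium × 1.8869 = 4357.64218590553732 silver
4357.64218590553732 silver × 0.19083 = 831.5688583363536867756 iron
Net change: 831.5688583363536867756 − 1000 = -168.4311416636463132244 iron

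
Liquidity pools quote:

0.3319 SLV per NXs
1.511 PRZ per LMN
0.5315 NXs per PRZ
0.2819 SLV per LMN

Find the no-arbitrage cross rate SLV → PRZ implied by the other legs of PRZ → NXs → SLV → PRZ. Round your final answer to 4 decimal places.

5.6688

Known legs of the cycle: 0.5315 × 0.3319 = 0.17640485
For no arbitrage the full-cycle product must be 1, so the missing rate is 1 / 0.17640485 ≈ 5.668778.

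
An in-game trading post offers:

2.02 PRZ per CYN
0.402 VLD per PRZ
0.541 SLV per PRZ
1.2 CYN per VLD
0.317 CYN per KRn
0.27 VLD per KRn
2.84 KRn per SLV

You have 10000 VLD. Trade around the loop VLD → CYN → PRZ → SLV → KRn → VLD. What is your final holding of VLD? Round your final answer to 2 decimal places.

10055.69

10000 VLD × 1.2 = 12000 CYN
12000 CYN × 2.02 = 24240 PRZ
24240 PRZ × 0.541 = 13113.84 SLV
13113.84 SLV × 2.84 = 37243.3056 KRn
37243.3056 KRn × 0.27 = 10055.692512 VLD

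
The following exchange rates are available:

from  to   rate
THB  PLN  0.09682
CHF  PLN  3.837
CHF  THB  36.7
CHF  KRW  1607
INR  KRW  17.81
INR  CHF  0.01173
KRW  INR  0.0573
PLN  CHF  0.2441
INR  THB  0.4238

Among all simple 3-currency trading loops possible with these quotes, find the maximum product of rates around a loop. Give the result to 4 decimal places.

CHF→KRW→INR→CHF: 1607 × 0.0573 × 0.01173 = 1.08011
CHF→THB→PLN→CHF: 36.7 × 0.09682 × 0.2441 = 0.86736
Maximum is CHF→KRW→INR→CHF at 1.0801; arbitrage exists.

1.0801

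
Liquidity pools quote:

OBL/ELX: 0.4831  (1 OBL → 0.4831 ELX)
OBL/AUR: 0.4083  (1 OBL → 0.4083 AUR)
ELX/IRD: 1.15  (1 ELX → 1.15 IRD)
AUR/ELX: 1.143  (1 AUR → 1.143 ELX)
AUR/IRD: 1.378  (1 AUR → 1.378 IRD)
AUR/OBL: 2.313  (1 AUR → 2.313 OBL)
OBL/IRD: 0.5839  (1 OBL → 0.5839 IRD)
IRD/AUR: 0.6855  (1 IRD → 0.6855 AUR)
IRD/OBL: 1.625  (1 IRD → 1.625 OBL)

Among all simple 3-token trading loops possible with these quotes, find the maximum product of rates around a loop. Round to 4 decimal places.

AUR→OBL→IRD→AUR: 2.313 × 0.5839 × 0.6855 = 0.92581
AUR→IRD→OBL→AUR: 1.378 × 1.625 × 0.4083 = 0.91429
IRD→OBL→ELX→IRD: 1.625 × 0.4831 × 1.15 = 0.90279
AUR→ELX→IRD→AUR: 1.143 × 1.15 × 0.6855 = 0.90106
Maximum is AUR→OBL→IRD→AUR at 0.9258; no arbitrage — every cycle loses value.

0.9258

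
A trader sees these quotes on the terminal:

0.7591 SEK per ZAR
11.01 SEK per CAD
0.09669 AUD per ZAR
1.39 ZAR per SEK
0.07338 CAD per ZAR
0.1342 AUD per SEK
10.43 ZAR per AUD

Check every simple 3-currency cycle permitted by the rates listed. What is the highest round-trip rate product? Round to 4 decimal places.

1.1230

CAD→SEK→ZAR→CAD: 11.01 × 1.39 × 0.07338 = 1.12300
AUD→ZAR→SEK→AUD: 10.43 × 0.7591 × 0.1342 = 1.06252
Maximum is CAD→SEK→ZAR→CAD at 1.1230; arbitrage exists.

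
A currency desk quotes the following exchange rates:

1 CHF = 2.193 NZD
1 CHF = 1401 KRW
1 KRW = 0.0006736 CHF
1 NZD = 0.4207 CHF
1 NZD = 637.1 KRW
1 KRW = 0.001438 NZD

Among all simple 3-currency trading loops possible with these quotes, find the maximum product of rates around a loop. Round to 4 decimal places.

0.9411

NZD→KRW→CHF→NZD: 637.1 × 0.0006736 × 2.193 = 0.94113
NZD→CHF→KRW→NZD: 0.4207 × 1401 × 0.001438 = 0.84756
Maximum is NZD→KRW→CHF→NZD at 0.9411; no arbitrage — every cycle loses value.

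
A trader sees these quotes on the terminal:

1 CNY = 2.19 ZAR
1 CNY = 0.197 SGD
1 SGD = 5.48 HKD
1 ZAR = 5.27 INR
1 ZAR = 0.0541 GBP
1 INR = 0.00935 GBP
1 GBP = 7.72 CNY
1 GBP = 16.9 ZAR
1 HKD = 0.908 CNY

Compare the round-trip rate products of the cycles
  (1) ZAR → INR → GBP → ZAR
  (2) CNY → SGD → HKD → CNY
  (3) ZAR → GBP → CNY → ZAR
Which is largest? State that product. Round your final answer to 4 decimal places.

(1) 5.27 × 0.00935 × 16.9 = 0.83274
(2) 0.197 × 5.48 × 0.908 = 0.98024
(3) 0.0541 × 7.72 × 2.19 = 0.91466
Highest is cycle (2) at 0.9802 (≤1, no arbitrage).

0.9802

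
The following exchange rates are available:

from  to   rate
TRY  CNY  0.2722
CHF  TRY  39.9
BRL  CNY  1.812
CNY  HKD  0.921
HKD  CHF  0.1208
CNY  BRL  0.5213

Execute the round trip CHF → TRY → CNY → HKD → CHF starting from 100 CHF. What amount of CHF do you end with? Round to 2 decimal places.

120.83

100 CHF × 39.9 = 3990 TRY
3990 TRY × 0.2722 = 1086.078 CNY
1086.078 CNY × 0.921 = 1000.277838 HKD
1000.277838 HKD × 0.1208 = 120.8335628304 CHF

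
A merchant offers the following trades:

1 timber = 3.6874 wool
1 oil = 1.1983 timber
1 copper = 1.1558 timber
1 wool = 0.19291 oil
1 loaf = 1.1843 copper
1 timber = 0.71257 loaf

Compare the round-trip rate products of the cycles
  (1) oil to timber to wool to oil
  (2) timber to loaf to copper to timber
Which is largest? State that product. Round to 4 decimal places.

(1) 1.1983 × 3.6874 × 0.19291 = 0.85239
(2) 0.71257 × 1.1843 × 1.1558 = 0.97538
Highest is cycle (2) at 0.9754 (≤1, no arbitrage).

0.9754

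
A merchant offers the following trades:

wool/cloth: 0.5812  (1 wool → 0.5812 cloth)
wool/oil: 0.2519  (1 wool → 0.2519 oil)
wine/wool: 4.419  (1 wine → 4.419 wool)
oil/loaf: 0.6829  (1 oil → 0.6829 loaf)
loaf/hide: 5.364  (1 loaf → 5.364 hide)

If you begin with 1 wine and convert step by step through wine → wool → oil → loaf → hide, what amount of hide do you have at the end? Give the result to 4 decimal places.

4.0775

1 wine × 4.419 = 4.419 wool
4.419 wool × 0.2519 = 1.1131461 oil
1.1131461 oil × 0.6829 = 0.76016747169 loaf
0.76016747169 loaf × 5.364 = 4.07753831814516 hide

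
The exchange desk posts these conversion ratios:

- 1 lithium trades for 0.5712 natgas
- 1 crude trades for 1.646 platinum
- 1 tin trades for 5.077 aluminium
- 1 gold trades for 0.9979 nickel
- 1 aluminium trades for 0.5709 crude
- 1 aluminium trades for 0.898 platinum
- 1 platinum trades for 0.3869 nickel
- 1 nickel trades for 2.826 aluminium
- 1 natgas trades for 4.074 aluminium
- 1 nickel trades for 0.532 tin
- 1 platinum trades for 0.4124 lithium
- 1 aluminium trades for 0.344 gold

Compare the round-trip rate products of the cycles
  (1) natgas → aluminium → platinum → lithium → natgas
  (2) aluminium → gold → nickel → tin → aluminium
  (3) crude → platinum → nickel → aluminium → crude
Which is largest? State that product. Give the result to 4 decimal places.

1.0275

(1) 4.074 × 0.898 × 0.4124 × 0.5712 = 0.86180
(2) 0.344 × 0.9979 × 0.532 × 5.077 = 0.92718
(3) 1.646 × 0.3869 × 2.826 × 0.5709 = 1.02745
Highest is cycle (3) at 1.0275 (>1, arbitrage).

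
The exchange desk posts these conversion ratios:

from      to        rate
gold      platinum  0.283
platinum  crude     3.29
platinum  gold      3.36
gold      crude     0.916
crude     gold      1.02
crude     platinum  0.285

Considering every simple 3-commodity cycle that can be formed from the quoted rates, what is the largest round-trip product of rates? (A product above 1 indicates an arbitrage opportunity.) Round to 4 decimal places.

0.9497

crude→gold→platinum→crude: 1.02 × 0.283 × 3.29 = 0.94969
crude→platinum→gold→crude: 0.285 × 3.36 × 0.916 = 0.87716
Maximum is crude→gold→platinum→crude at 0.9497; no arbitrage — every cycle loses value.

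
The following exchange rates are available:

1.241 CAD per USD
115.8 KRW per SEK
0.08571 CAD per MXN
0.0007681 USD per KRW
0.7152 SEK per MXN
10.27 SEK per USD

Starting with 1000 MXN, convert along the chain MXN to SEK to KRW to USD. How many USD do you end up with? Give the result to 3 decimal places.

63.614

1000 MXN × 0.7152 = 715.2 SEK
715.2 SEK × 115.8 = 82820.16 KRW
82820.16 KRW × 0.0007681 = 63.614164896 USD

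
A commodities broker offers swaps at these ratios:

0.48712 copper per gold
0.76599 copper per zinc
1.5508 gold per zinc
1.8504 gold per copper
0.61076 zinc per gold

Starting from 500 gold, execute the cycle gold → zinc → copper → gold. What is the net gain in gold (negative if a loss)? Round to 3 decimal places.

-67.158

500 gold × 0.61076 = 305.38 zinc
305.38 zinc × 0.76599 = 233.9180262 copper
233.9180262 copper × 1.8504 = 432.84191568048 gold
Net change: 432.84191568048 − 500 = -67.15808431952 gold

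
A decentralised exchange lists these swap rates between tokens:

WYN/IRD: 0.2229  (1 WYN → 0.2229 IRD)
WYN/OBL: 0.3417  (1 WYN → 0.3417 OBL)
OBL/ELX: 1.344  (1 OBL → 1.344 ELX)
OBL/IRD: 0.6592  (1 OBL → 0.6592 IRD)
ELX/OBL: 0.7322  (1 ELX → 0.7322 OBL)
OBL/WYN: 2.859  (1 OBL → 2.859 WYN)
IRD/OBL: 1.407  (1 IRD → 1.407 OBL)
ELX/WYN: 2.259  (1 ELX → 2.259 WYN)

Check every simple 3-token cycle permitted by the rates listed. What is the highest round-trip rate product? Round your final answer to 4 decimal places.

ELX→WYN→OBL→ELX: 2.259 × 0.3417 × 1.344 = 1.03743
OBL→WYN→IRD→OBL: 2.859 × 0.2229 × 1.407 = 0.89664
Maximum is ELX→WYN→OBL→ELX at 1.0374; arbitrage exists.

1.0374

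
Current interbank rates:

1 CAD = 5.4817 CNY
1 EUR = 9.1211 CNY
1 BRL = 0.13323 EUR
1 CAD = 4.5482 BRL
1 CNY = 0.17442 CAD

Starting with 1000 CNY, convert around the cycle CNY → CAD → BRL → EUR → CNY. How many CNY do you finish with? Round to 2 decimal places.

1000 CNY × 0.17442 = 174.42 CAD
174.42 CAD × 4.5482 = 793.297044 BRL
793.297044 BRL × 0.13323 = 105.69096517212 EUR
105.69096517212 EUR × 9.1211 = 964.017862431423732 CNY

964.02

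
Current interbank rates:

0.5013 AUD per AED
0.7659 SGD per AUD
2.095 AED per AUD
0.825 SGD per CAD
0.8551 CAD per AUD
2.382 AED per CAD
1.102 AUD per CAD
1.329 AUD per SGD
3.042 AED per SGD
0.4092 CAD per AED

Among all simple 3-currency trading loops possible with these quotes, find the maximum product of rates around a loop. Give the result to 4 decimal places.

1.1680

SGD→AED→AUD→SGD: 3.042 × 0.5013 × 0.7659 = 1.16796
CAD→SGD→AED→CAD: 0.825 × 3.042 × 0.4092 = 1.02695
CAD→AED→AUD→CAD: 2.382 × 0.5013 × 0.8551 = 1.02107
CAD→AUD→AED→CAD: 1.102 × 2.095 × 0.4092 = 0.94472
CAD→SGD→AUD→CAD: 0.825 × 1.329 × 0.8551 = 0.93755
Maximum is SGD→AED→AUD→SGD at 1.1680; arbitrage exists.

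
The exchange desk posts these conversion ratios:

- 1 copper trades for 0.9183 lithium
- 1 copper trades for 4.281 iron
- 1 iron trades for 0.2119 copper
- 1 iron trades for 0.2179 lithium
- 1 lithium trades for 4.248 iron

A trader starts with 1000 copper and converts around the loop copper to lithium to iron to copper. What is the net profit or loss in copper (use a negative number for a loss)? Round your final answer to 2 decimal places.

-173.39

1000 copper × 0.9183 = 918.3 lithium
918.3 lithium × 4.248 = 3900.9384 iron
3900.9384 iron × 0.2119 = 826.60884696 copper
Net change: 826.60884696 − 1000 = -173.39115304 copper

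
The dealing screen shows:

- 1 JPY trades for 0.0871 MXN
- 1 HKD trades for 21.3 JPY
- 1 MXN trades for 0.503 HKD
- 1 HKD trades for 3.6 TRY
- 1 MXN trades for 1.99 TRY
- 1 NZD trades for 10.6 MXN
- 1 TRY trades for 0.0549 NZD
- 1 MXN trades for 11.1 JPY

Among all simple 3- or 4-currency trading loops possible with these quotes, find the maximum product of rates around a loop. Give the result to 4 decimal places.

1.1581

TRY→NZD→MXN→TRY: 0.0549 × 10.6 × 1.99 = 1.15806
TRY→NZD→MXN→HKD→TRY: 0.0549 × 10.6 × 0.503 × 3.6 = 1.05378
HKD→JPY→MXN→HKD: 21.3 × 0.0871 × 0.503 = 0.93318
Maximum is TRY→NZD→MXN→TRY at 1.1581; arbitrage exists.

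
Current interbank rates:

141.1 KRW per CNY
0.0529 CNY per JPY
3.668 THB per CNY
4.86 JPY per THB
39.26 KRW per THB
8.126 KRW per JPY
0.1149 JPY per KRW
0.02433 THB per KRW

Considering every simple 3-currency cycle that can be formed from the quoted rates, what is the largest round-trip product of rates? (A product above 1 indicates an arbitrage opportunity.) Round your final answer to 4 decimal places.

KRW→THB→JPY→KRW: 0.02433 × 4.86 × 8.126 = 0.96085
JPY→CNY→THB→JPY: 0.0529 × 3.668 × 4.86 = 0.94302
KRW→JPY→CNY→KRW: 0.1149 × 0.0529 × 141.1 = 0.85764
Maximum is KRW→THB→JPY→KRW at 0.9608; no arbitrage — every cycle loses value.

0.9608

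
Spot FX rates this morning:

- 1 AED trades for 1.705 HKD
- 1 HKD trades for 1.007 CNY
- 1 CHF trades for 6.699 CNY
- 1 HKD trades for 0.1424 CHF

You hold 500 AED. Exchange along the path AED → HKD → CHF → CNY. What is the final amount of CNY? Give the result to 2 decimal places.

813.23

500 AED × 1.705 = 852.5 HKD
852.5 HKD × 0.1424 = 121.396 CHF
121.396 CHF × 6.699 = 813.231804 CNY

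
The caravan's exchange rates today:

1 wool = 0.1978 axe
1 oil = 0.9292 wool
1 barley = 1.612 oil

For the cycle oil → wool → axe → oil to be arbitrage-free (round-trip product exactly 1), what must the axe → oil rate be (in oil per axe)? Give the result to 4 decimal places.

Known legs of the cycle: 0.9292 × 0.1978 = 0.18379576
For no arbitrage the full-cycle product must be 1, so the missing rate is 1 / 0.18379576 ≈ 5.440822.

5.4408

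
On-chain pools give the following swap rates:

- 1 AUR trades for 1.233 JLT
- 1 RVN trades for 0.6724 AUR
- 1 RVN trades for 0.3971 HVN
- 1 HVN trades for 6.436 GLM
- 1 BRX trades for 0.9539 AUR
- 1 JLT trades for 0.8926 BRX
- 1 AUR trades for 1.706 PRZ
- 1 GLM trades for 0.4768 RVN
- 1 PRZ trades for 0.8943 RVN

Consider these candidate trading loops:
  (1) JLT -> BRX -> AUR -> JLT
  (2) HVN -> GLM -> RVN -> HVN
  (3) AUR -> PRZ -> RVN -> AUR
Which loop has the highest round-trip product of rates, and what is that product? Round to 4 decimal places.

(1) 0.8926 × 0.9539 × 1.233 = 1.04984
(2) 6.436 × 0.4768 × 0.3971 = 1.21857
(3) 1.706 × 0.8943 × 0.6724 = 1.02586
Highest is cycle (2) at 1.2186 (>1, arbitrage).

1.2186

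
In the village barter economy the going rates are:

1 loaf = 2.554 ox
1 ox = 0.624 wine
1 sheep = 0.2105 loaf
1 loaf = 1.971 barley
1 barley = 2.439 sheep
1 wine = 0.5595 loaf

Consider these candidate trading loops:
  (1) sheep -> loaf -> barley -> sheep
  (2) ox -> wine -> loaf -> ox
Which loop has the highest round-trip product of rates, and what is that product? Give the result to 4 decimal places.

(1) 0.2105 × 1.971 × 2.439 = 1.01193
(2) 0.624 × 0.5595 × 2.554 = 0.89167
Highest is cycle (1) at 1.0119 (>1, arbitrage).

1.0119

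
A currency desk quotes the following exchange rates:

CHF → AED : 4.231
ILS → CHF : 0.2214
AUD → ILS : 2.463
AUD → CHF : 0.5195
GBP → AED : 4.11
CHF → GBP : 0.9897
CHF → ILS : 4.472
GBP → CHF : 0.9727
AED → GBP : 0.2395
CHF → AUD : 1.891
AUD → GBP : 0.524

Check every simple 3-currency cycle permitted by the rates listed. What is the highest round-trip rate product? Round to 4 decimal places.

1.0312

CHF→AUD→ILS→CHF: 1.891 × 2.463 × 0.2214 = 1.03118
AED→GBP→CHF→AED: 0.2395 × 0.9727 × 4.231 = 0.98566
CHF→AUD→GBP→CHF: 1.891 × 0.524 × 0.9727 = 0.96383
Maximum is CHF→AUD→ILS→CHF at 1.0312; arbitrage exists.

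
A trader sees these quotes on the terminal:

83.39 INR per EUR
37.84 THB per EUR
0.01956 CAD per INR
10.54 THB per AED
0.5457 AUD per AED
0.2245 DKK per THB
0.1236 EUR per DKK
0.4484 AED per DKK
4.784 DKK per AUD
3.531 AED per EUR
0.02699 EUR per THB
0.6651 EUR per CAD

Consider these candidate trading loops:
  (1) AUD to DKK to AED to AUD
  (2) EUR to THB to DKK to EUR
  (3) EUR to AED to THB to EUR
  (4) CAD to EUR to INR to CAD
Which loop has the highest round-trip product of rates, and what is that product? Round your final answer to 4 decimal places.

(1) 4.784 × 0.4484 × 0.5457 = 1.17061
(2) 37.84 × 0.2245 × 0.1236 = 1.04999
(3) 3.531 × 10.54 × 0.02699 = 1.00448
(4) 0.6651 × 83.39 × 0.01956 = 1.08485
Highest is cycle (1) at 1.1706 (>1, arbitrage).

1.1706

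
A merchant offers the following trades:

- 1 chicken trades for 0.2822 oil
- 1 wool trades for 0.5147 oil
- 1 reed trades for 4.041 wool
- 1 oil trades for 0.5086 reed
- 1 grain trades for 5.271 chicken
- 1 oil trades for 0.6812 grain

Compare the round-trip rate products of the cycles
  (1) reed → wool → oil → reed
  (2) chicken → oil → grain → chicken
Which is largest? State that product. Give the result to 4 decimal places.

1.0578

(1) 4.041 × 0.5147 × 0.5086 = 1.05784
(2) 0.2822 × 0.6812 × 5.271 = 1.01327
Highest is cycle (1) at 1.0578 (>1, arbitrage).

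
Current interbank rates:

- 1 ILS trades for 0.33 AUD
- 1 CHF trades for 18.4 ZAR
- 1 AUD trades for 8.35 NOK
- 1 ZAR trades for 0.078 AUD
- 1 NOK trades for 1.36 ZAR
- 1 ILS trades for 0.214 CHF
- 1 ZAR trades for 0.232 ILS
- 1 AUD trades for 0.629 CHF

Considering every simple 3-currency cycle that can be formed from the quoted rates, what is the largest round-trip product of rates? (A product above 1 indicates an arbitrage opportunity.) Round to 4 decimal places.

ZAR→ILS→CHF→ZAR: 0.232 × 0.214 × 18.4 = 0.91352
AUD→CHF→ZAR→AUD: 0.629 × 18.4 × 0.078 = 0.90274
AUD→NOK→ZAR→AUD: 8.35 × 1.36 × 0.078 = 0.88577
Maximum is ZAR→ILS→CHF→ZAR at 0.9135; no arbitrage — every cycle loses value.

0.9135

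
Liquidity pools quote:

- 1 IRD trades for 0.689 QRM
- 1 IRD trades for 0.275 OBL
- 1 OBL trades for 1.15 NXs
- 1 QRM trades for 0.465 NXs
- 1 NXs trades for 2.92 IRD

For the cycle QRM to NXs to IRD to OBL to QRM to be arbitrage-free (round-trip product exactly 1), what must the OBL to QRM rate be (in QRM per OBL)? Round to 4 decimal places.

Known legs of the cycle: 0.465 × 2.92 × 0.275 = 0.373395
For no arbitrage the full-cycle product must be 1, so the missing rate is 1 / 0.373395 ≈ 2.678129.

2.6781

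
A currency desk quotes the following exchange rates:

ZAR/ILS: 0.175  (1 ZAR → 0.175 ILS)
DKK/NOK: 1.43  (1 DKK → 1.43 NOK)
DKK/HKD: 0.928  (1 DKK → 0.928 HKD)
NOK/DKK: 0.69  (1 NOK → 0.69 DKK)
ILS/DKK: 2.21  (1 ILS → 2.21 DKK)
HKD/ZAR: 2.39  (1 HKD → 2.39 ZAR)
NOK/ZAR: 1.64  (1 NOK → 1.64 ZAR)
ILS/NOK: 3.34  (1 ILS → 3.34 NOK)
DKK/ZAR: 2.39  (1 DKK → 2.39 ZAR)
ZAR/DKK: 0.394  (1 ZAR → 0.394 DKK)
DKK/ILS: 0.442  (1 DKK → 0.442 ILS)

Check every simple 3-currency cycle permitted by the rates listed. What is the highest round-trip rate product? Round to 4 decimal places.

1.0186

DKK→ILS→NOK→DKK: 0.442 × 3.34 × 0.69 = 1.01863
NOK→ZAR→ILS→NOK: 1.64 × 0.175 × 3.34 = 0.95858
DKK→ZAR→ILS→DKK: 2.39 × 0.175 × 2.21 = 0.92433
DKK→NOK→ZAR→DKK: 1.43 × 1.64 × 0.394 = 0.92401
DKK→HKD→ZAR→DKK: 0.928 × 2.39 × 0.394 = 0.87386
Maximum is DKK→ILS→NOK→DKK at 1.0186; arbitrage exists.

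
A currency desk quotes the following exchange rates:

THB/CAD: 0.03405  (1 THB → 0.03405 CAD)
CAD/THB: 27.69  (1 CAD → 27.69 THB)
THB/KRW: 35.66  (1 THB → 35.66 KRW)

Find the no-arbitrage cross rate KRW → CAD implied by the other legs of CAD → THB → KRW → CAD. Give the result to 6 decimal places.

Known legs of the cycle: 27.69 × 35.66 = 987.4254
For no arbitrage the full-cycle product must be 1, so the missing rate is 1 / 987.4254 ≈ 0.00101273.

0.001013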